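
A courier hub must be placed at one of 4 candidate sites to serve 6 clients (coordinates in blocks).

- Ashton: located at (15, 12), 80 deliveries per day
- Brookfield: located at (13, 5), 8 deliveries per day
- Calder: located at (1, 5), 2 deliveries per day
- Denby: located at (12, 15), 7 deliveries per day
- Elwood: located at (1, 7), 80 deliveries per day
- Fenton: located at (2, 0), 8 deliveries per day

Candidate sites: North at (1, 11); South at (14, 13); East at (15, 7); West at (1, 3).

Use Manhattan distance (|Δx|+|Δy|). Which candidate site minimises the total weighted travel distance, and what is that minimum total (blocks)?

Total weighted distance at each candidate:
  North (1, 11): total = 1877
  South (14, 13): total = 2022
  East (15, 7): total = 1821
  West (1, 3): total = 2469
Minimum is at East with total 1821 blocks.

East, total 1821 blocks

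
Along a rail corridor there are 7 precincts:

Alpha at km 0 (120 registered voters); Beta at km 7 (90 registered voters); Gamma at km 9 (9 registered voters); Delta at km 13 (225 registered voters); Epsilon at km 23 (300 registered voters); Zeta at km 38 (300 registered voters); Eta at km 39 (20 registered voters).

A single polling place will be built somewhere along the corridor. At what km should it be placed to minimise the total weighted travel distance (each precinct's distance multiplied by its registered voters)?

For a sum of weighted absolute distances on a line, the optimum is the weighted median (not the mean). Total weight W = 1064; half-weight = 532.
Sort by position and accumulate weight:
  km 0 (Alpha, w=120) → cum 120
  km 7 (Beta, w=90) → cum 210
  km 9 (Gamma, w=9) → cum 219
  km 13 (Delta, w=225) → cum 444
  km 23 (Epsilon, w=300) → cum 744  ≥ 532 → median here
  km 38 (Zeta, w=300) → cum 1044
  km 39 (Eta, w=20) → cum 1064
Optimal location: km 23.

x = 23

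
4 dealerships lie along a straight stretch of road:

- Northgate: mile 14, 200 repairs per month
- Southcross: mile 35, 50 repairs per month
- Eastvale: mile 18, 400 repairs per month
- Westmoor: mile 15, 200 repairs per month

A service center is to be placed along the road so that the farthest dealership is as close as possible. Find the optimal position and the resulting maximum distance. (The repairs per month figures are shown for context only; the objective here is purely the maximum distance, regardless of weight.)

location 24.5, max distance 10.5

The 1-center on a line is the midpoint of the two extreme points: leftmost at 14, rightmost at 35.
Optimal location = (14 + 35)/2 = 24.5; maximum distance = (35 − 14)/2 = 10.5.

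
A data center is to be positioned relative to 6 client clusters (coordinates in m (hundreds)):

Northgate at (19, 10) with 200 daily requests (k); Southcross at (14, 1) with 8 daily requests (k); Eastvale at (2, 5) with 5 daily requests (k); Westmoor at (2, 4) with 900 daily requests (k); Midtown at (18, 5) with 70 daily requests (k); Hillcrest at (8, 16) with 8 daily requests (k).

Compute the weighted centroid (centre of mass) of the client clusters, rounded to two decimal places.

(5.92, 5.13)

The minimiser of Σwᵢ‖p−pᵢ‖² is the weighted centroid p* = (Σwᵢpᵢ)/(Σwᵢ).
Σwᵢ = 1191.
Σwᵢxᵢ = 200·19 + 8·14 + 5·2 + 900·2 + 70·18 + 8·8 = 7046.
Σwᵢyᵢ = 200·10 + 8·1 + 5·5 + 900·4 + 70·5 + 8·16 = 6111.
x* = 7046/1191 = 5.92, y* = 6111/1191 = 5.13.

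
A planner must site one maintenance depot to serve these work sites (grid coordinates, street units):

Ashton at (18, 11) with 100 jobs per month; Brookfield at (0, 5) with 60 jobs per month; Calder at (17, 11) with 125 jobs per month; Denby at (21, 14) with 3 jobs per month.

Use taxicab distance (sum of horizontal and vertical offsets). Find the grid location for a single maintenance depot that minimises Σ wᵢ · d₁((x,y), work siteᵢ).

Manhattan distance separates: Σwᵢ(|x−xᵢ|+|y−yᵢ|) = Σwᵢ|x−xᵢ| + Σwᵢ|y−yᵢ|, so x and y are optimised independently as 1-D weighted medians.
Total weight W = 288; half = 144.
x-coordinate, sorted with cumulative weight:
  x=0 (Brookfield, w=60) cum 60
  x=17 (Calder, w=125) cum 185  ← median
  x=18 (Ashton, w=100) cum 285
  x=21 (Denby, w=3) cum 288
⇒ x* = 17
y-coordinate, sorted with cumulative weight:
  y=5 (Brookfield, w=60) cum 60
  y=11 (Ashton, w=100) cum 160  ← median
  y=11 (Calder, w=125) cum 285
  y=14 (Denby, w=3) cum 288
⇒ y* = 11

(17, 11)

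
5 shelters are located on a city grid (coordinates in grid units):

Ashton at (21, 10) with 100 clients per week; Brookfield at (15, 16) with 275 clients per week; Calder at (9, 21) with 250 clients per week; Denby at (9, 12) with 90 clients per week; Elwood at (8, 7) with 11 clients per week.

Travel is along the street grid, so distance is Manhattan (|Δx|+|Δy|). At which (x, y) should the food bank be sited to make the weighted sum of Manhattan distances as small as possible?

(15, 16)

Manhattan distance separates: Σwᵢ(|x−xᵢ|+|y−yᵢ|) = Σwᵢ|x−xᵢ| + Σwᵢ|y−yᵢ|, so x and y are optimised independently as 1-D weighted medians.
Total weight W = 726; half = 363.
x-coordinate, sorted with cumulative weight:
  x=8 (Elwood, w=11) cum 11
  x=9 (Calder, w=250) cum 261
  x=9 (Denby, w=90) cum 351
  x=15 (Brookfield, w=275) cum 626  ← median
  x=21 (Ashton, w=100) cum 726
⇒ x* = 15
y-coordinate, sorted with cumulative weight:
  y=7 (Elwood, w=11) cum 11
  y=10 (Ashton, w=100) cum 111
  y=12 (Denby, w=90) cum 201
  y=16 (Brookfield, w=275) cum 476  ← median
  y=21 (Calder, w=250) cum 726
⇒ y* = 16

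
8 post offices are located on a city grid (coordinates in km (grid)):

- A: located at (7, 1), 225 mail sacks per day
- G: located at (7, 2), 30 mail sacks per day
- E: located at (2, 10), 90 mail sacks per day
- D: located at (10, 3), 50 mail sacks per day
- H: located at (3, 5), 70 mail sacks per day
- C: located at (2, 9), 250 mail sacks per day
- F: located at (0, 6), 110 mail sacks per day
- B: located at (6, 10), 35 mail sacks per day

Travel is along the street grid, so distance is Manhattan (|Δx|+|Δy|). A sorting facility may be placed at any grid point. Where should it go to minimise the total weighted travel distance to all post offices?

Manhattan distance separates: Σwᵢ(|x−xᵢ|+|y−yᵢ|) = Σwᵢ|x−xᵢ| + Σwᵢ|y−yᵢ|, so x and y are optimised independently as 1-D weighted medians.
Total weight W = 860; half = 430.
x-coordinate, sorted with cumulative weight:
  x=0 (F, w=110) cum 110
  x=2 (E, w=90) cum 200
  x=2 (C, w=250) cum 450  ← median
  x=3 (H, w=70) cum 520
  x=6 (B, w=35) cum 555
  x=7 (A, w=225) cum 780
  x=7 (G, w=30) cum 810
  x=10 (D, w=50) cum 860
⇒ x* = 2
y-coordinate, sorted with cumulative weight:
  y=1 (A, w=225) cum 225
  y=2 (G, w=30) cum 255
  y=3 (D, w=50) cum 305
  y=5 (H, w=70) cum 375
  y=6 (F, w=110) cum 485  ← median
  y=9 (C, w=250) cum 735
  y=10 (E, w=90) cum 825
  y=10 (B, w=35) cum 860
⇒ y* = 6

(2, 6)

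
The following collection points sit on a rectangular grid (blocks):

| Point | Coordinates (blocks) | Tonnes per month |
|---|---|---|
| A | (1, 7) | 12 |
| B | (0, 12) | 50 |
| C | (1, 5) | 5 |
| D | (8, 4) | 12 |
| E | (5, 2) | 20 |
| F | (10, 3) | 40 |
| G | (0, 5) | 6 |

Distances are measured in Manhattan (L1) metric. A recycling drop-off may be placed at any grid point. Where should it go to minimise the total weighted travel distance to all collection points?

(1, 5)

Manhattan distance separates: Σwᵢ(|x−xᵢ|+|y−yᵢ|) = Σwᵢ|x−xᵢ| + Σwᵢ|y−yᵢ|, so x and y are optimised independently as 1-D weighted medians.
Total weight W = 145; half = 72.5.
x-coordinate, sorted with cumulative weight:
  x=0 (B, w=50) cum 50
  x=0 (G, w=6) cum 56
  x=1 (A, w=12) cum 68
  x=1 (C, w=5) cum 73  ← median
  x=5 (E, w=20) cum 93
  x=8 (D, w=12) cum 105
  x=10 (F, w=40) cum 145
⇒ x* = 1
y-coordinate, sorted with cumulative weight:
  y=2 (E, w=20) cum 20
  y=3 (F, w=40) cum 60
  y=4 (D, w=12) cum 72
  y=5 (C, w=5) cum 77  ← median
  y=5 (G, w=6) cum 83
  y=7 (A, w=12) cum 95
  y=12 (B, w=50) cum 145
⇒ y* = 5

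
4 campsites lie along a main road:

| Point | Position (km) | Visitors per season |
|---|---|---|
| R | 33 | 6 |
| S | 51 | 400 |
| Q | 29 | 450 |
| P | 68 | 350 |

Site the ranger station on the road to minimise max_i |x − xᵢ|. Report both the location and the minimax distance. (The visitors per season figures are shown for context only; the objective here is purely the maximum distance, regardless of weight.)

location 48.5, max distance 19.5

The 1-center on a line is the midpoint of the two extreme points: leftmost at 29, rightmost at 68.
Optimal location = (29 + 68)/2 = 48.5; maximum distance = (68 − 29)/2 = 19.5.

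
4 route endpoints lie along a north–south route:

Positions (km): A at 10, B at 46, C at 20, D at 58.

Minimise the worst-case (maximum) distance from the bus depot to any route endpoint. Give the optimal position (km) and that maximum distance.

location 34, max distance 24

The 1-center on a line is the midpoint of the two extreme points: leftmost at 10, rightmost at 58.
Optimal location = (10 + 58)/2 = 34; maximum distance = (58 − 10)/2 = 24.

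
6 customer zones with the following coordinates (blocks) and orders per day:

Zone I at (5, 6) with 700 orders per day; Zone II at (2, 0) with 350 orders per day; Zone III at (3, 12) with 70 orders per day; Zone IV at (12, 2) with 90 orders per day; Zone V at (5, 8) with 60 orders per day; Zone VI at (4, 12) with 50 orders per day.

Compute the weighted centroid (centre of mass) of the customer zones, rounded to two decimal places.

(4.54, 4.77)

The minimiser of Σwᵢ‖p−pᵢ‖² is the weighted centroid p* = (Σwᵢpᵢ)/(Σwᵢ).
Σwᵢ = 1320.
Σwᵢxᵢ = 700·5 + 350·2 + 70·3 + 90·12 + 60·5 + 50·4 = 5990.
Σwᵢyᵢ = 700·6 + 350·0 + 70·12 + 90·2 + 60·8 + 50·12 = 6300.
x* = 5990/1320 = 4.54, y* = 6300/1320 = 4.77.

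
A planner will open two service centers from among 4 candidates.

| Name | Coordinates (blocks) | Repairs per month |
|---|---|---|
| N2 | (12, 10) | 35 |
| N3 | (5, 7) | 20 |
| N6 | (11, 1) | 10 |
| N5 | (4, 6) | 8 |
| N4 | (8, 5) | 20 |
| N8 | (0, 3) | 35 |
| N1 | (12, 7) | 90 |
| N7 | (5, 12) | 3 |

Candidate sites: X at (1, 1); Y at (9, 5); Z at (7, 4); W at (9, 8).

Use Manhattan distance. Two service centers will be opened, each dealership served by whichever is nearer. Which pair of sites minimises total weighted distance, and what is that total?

{X, W}, total 990

Evaluate every pair (each demand assigned to the nearer of the two):
  {X, W}: total = 990
  {Z, W}: total = 1089
  {X, Y}: total = 1116
  {Y, W}: total = 1172
  {Y, Z}: total = 1260
  {X, Z}: total = 1490
Best pair: {X, W} with total 990.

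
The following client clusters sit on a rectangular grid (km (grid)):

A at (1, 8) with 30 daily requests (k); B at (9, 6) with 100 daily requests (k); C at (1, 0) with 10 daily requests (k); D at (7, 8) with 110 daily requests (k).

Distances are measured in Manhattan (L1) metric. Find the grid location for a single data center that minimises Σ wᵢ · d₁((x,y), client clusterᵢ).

(7, 8)

Manhattan distance separates: Σwᵢ(|x−xᵢ|+|y−yᵢ|) = Σwᵢ|x−xᵢ| + Σwᵢ|y−yᵢ|, so x and y are optimised independently as 1-D weighted medians.
Total weight W = 250; half = 125.
x-coordinate, sorted with cumulative weight:
  x=1 (A, w=30) cum 30
  x=1 (C, w=10) cum 40
  x=7 (D, w=110) cum 150  ← median
  x=9 (B, w=100) cum 250
⇒ x* = 7
y-coordinate, sorted with cumulative weight:
  y=0 (C, w=10) cum 10
  y=6 (B, w=100) cum 110
  y=8 (A, w=30) cum 140  ← median
  y=8 (D, w=110) cum 250
⇒ y* = 8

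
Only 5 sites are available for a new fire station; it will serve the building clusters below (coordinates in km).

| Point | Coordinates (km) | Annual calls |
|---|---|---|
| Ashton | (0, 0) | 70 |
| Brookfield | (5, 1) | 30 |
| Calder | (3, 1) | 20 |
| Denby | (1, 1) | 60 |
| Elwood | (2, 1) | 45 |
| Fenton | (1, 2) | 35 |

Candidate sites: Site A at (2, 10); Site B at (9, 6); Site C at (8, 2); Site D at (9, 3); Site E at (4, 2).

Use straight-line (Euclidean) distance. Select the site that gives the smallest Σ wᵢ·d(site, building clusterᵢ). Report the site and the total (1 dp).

Total weighted distance at each candidate:
  Site A (2, 10): total = 2410.1
  Site B (9, 6): total = 2371.7
  Site C (8, 2): total = 1717.1
  Site D (9, 3): total = 2029.3
  Site E (4, 2): total = 779.1
Minimum is at Site E with total 779.1 km.

Site E, total 779.1 km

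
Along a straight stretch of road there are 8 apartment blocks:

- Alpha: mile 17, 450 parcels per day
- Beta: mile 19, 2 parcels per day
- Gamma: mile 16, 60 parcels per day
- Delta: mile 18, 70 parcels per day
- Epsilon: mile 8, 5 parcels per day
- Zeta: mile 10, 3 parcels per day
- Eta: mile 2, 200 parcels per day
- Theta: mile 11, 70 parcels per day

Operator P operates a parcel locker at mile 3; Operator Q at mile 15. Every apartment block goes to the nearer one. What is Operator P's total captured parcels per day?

The indifferent point is the midpoint (3+15)/2 = 9; apartment blocks left of it (closer to Operator P at 3) go to Operator P, those right go to Operator Q.
  Eta at 2 (w=200) → Operator P
  Epsilon at 8 (w=5) → Operator P
  Zeta at 10 (w=3) → Operator Q
  Theta at 11 (w=70) → Operator Q
  Gamma at 16 (w=60) → Operator Q
  Alpha at 17 (w=450) → Operator Q
  Delta at 18 (w=70) → Operator Q
  Beta at 19 (w=2) → Operator Q
Operator P captures 205; Operator Q captures 655.

205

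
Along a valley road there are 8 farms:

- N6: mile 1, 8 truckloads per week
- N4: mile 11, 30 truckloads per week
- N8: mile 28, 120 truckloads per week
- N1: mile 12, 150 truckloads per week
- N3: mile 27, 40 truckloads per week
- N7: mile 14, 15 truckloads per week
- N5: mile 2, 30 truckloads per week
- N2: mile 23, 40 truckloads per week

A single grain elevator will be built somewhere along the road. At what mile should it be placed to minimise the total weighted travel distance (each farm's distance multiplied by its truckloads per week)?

For a sum of weighted absolute distances on a line, the optimum is the weighted median (not the mean). Total weight W = 433; half-weight = 216.5.
Sort by position and accumulate weight:
  mile 1 (N6, w=8) → cum 8
  mile 2 (N5, w=30) → cum 38
  mile 11 (N4, w=30) → cum 68
  mile 12 (N1, w=150) → cum 218  ≥ 216.5 → median here
  mile 14 (N7, w=15) → cum 233
  mile 23 (N2, w=40) → cum 273
  mile 27 (N3, w=40) → cum 313
  mile 28 (N8, w=120) → cum 433
Optimal location: mile 12.

x = 12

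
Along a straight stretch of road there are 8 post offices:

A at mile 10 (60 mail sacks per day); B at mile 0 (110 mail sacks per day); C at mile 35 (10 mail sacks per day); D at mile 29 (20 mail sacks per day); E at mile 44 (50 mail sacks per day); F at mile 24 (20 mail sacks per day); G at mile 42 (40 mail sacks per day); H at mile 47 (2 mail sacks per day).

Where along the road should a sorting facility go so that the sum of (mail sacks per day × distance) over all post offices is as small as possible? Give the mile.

x = 10

For a sum of weighted absolute distances on a line, the optimum is the weighted median (not the mean). Total weight W = 312; half-weight = 156.
Sort by position and accumulate weight:
  mile 0 (B, w=110) → cum 110
  mile 10 (A, w=60) → cum 170  ≥ 156 → median here
  mile 24 (F, w=20) → cum 190
  mile 29 (D, w=20) → cum 210
  mile 35 (C, w=10) → cum 220
  mile 42 (G, w=40) → cum 260
  mile 44 (E, w=50) → cum 310
  mile 47 (H, w=2) → cum 312
Optimal location: mile 10.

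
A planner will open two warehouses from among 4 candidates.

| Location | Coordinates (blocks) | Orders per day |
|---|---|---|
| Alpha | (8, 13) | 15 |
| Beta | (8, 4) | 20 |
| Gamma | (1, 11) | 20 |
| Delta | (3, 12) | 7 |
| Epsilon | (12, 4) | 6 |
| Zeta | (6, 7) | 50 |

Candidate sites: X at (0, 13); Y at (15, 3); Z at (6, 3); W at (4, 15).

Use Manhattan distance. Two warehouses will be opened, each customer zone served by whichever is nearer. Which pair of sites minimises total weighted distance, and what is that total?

{X, Z}, total 510

Evaluate every pair (each demand assigned to the nearer of the two):
  {X, Z}: total = 510
  {Z, W}: total = 560
  {Y, Z}: total = 808
  {Y, W}: total = 942
  {X, Y}: total = 992
  {X, W}: total = 1092
Best pair: {X, Z} with total 510.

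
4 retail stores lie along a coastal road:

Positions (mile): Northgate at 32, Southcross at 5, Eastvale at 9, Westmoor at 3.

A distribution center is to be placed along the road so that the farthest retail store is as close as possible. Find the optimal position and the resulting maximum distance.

location 17.5, max distance 14.5

The 1-center on a line is the midpoint of the two extreme points: leftmost at 3, rightmost at 32.
Optimal location = (3 + 32)/2 = 17.5; maximum distance = (32 − 3)/2 = 14.5.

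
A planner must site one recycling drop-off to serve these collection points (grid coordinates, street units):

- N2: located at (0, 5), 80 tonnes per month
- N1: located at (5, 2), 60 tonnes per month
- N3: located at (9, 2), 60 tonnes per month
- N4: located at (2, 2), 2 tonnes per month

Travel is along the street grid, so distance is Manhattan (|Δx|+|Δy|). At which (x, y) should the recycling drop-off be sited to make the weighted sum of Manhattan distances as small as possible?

Manhattan distance separates: Σwᵢ(|x−xᵢ|+|y−yᵢ|) = Σwᵢ|x−xᵢ| + Σwᵢ|y−yᵢ|, so x and y are optimised independently as 1-D weighted medians.
Total weight W = 202; half = 101.
x-coordinate, sorted with cumulative weight:
  x=0 (N2, w=80) cum 80
  x=2 (N4, w=2) cum 82
  x=5 (N1, w=60) cum 142  ← median
  x=9 (N3, w=60) cum 202
⇒ x* = 5
y-coordinate, sorted with cumulative weight:
  y=2 (N1, w=60) cum 60
  y=2 (N3, w=60) cum 120  ← median
  y=2 (N4, w=2) cum 122
  y=5 (N2, w=80) cum 202
⇒ y* = 2

(5, 2)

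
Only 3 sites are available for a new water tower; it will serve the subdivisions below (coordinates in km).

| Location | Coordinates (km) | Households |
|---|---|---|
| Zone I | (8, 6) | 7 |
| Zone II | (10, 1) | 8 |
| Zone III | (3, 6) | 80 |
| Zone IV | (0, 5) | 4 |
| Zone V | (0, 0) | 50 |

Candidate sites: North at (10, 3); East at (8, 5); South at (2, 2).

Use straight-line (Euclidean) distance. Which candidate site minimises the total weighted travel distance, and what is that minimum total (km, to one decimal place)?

Total weighted distance at each candidate:
  North (10, 3): total = 1213.3
  East (8, 5): total = 954.4
  South (2, 2): total = 600.7
Minimum is at South with total 600.7 km.

South, total 600.7 km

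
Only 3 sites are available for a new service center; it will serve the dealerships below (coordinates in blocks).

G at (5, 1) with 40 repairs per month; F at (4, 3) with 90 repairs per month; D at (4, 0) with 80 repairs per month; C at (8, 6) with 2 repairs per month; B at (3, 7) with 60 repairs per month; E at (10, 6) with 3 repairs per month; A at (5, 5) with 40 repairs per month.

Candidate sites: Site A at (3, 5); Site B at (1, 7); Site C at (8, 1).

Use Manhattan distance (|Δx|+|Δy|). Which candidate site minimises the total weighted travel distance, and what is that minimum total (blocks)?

Total weighted distance at each candidate:
  Site A (3, 5): total = 1226
  Site B (1, 7): total = 2236
  Site C (8, 1): total = 2031
Minimum is at Site A with total 1226 blocks.

Site A, total 1226 blocks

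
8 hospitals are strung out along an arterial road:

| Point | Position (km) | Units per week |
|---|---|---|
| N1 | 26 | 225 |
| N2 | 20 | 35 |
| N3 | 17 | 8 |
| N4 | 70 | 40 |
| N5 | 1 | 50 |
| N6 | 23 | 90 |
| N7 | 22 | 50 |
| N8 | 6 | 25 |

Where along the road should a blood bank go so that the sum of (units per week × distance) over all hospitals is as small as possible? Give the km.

x = 26

For a sum of weighted absolute distances on a line, the optimum is the weighted median (not the mean). Total weight W = 523; half-weight = 261.5.
Sort by position and accumulate weight:
  km 1 (N5, w=50) → cum 50
  km 6 (N8, w=25) → cum 75
  km 17 (N3, w=8) → cum 83
  km 20 (N2, w=35) → cum 118
  km 22 (N7, w=50) → cum 168
  km 23 (N6, w=90) → cum 258
  km 26 (N1, w=225) → cum 483  ≥ 261.5 → median here
  km 70 (N4, w=40) → cum 523
Optimal location: km 26.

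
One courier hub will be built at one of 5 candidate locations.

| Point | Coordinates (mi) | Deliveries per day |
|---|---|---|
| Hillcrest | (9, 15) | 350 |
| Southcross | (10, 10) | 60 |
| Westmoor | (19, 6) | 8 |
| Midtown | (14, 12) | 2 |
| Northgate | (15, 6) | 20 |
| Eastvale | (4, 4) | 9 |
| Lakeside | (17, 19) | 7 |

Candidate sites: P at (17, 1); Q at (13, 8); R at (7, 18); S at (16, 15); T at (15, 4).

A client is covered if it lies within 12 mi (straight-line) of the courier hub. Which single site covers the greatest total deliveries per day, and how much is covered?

Coverage radius r = 12 mi; a point is covered iff (Δx)²+(Δy)² ≤ 12² = 144.
  P (17, 1): covers {Southcross, Westmoor, Midtown, Northgate} → 90
  Q (13, 8): covers {Hillcrest, Southcross, Westmoor, Midtown, Northgate, Eastvale, Lakeside} → 456
  R (7, 18): covers {Hillcrest, Southcross, Midtown, Lakeside} → 419
  S (16, 15): covers {Hillcrest, Southcross, Westmoor, Midtown, Northgate, Lakeside} → 447
  T (15, 4): covers {Southcross, Westmoor, Midtown, Northgate, Eastvale} → 99
Maximum coverage at Q: 456 deliveries per day.

Q, covering 456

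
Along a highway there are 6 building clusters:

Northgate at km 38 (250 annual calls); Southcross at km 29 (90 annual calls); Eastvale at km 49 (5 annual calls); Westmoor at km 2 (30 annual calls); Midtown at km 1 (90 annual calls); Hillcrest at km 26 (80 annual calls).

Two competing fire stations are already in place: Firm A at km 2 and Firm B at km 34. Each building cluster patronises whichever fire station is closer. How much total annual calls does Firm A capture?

The indifferent point is the midpoint (2+34)/2 = 18; building clusters left of it (closer to Firm A at 2) go to Firm A, those right go to Firm B.
  Midtown at 1 (w=90) → Firm A
  Westmoor at 2 (w=30) → Firm A
  Hillcrest at 26 (w=80) → Firm B
  Southcross at 29 (w=90) → Firm B
  Northgate at 38 (w=250) → Firm B
  Eastvale at 49 (w=5) → Firm B
Firm A captures 120; Firm B captures 425.

120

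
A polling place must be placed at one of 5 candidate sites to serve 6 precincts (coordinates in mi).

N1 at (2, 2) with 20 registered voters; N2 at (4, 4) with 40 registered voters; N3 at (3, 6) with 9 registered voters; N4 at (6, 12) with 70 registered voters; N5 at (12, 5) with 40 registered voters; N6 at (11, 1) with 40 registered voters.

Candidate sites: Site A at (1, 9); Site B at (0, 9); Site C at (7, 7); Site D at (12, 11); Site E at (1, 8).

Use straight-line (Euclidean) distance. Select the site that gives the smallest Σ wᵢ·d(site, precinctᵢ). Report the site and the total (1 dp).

Site C, total 1209.0 mi

Total weighted distance at each candidate:
  Site A (1, 9): total = 1795.7
  Site B (0, 9): total = 1959.5
  Site C (7, 7): total = 1209.0
  Site D (12, 11): total = 1854.7
  Site E (1, 8): total = 1739.7
Minimum is at Site C with total 1209.0 mi.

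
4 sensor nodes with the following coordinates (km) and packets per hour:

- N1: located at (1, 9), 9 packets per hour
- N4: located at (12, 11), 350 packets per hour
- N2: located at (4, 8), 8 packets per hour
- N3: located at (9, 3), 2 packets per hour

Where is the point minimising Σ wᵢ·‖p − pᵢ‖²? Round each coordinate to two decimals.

(11.54, 10.84)

The minimiser of Σwᵢ‖p−pᵢ‖² is the weighted centroid p* = (Σwᵢpᵢ)/(Σwᵢ).
Σwᵢ = 369.
Σwᵢxᵢ = 9·1 + 350·12 + 8·4 + 2·9 = 4259.
Σwᵢyᵢ = 9·9 + 350·11 + 8·8 + 2·3 = 4001.
x* = 4259/369 = 11.54, y* = 4001/369 = 10.84.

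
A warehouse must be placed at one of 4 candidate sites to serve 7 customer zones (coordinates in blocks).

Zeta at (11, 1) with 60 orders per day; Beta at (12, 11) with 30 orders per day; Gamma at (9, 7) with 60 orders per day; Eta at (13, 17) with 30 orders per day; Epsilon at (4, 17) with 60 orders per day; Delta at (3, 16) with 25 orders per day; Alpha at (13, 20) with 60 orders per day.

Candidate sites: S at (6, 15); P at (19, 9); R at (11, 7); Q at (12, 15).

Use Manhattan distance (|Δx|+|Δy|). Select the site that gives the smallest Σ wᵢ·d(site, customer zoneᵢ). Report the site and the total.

Q, total 2980 blocks

Total weighted distance at each candidate:
  S (6, 15): total = 3430
  P (19, 9): total = 5345
  R (11, 7): total = 3335
  Q (12, 15): total = 2980
Minimum is at Q with total 2980 blocks.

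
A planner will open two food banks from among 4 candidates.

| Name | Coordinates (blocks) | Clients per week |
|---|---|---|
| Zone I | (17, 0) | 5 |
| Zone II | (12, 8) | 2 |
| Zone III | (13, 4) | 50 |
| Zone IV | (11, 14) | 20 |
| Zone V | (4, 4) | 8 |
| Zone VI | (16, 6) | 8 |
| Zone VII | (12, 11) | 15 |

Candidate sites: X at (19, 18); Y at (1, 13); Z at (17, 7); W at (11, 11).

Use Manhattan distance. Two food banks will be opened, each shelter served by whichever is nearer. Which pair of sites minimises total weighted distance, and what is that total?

{Z, W}, total 596

Evaluate every pair (each demand assigned to the nearer of the two):
  {Z, W}: total = 596
  {Y, W}: total = 794
  {X, W}: total = 810
  {Y, Z}: total = 864
  {X, Z}: total = 916
  {X, Y}: total = 1763
Best pair: {Z, W} with total 596.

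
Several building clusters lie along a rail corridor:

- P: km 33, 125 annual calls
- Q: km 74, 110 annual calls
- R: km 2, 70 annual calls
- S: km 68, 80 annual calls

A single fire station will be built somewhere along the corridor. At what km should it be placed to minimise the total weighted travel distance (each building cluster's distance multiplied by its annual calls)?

x = 33

For a sum of weighted absolute distances on a line, the optimum is the weighted median (not the mean). Total weight W = 385; half-weight = 192.5.
Sort by position and accumulate weight:
  km 2 (R, w=70) → cum 70
  km 33 (P, w=125) → cum 195  ≥ 192.5 → median here
  km 68 (S, w=80) → cum 275
  km 74 (Q, w=110) → cum 385
Optimal location: km 33.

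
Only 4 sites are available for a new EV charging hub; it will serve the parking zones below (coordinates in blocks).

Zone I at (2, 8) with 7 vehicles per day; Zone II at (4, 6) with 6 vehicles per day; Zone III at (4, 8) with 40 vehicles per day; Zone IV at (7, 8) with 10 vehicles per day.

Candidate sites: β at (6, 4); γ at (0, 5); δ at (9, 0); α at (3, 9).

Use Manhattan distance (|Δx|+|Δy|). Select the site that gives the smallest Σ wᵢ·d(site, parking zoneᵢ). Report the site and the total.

Total weighted distance at each candidate:
  β (6, 4): total = 370
  γ (0, 5): total = 445
  δ (9, 0): total = 791
  α (3, 9): total = 168
Minimum is at α with total 168 blocks.

α, total 168 blocks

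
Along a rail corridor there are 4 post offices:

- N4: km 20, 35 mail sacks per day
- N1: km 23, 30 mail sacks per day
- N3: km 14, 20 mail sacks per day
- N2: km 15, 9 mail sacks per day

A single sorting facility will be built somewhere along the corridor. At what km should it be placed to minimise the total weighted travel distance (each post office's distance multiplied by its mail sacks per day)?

For a sum of weighted absolute distances on a line, the optimum is the weighted median (not the mean). Total weight W = 94; half-weight = 47.
Sort by position and accumulate weight:
  km 14 (N3, w=20) → cum 20
  km 15 (N2, w=9) → cum 29
  km 20 (N4, w=35) → cum 64  ≥ 47 → median here
  km 23 (N1, w=30) → cum 94
Optimal location: km 20.

x = 20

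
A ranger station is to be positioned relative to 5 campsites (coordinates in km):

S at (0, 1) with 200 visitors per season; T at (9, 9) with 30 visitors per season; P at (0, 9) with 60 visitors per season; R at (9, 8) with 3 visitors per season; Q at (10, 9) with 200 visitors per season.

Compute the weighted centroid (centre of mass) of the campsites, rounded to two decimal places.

The minimiser of Σwᵢ‖p−pᵢ‖² is the weighted centroid p* = (Σwᵢpᵢ)/(Σwᵢ).
Σwᵢ = 493.
Σwᵢxᵢ = 200·0 + 30·9 + 60·0 + 3·9 + 200·10 = 2297.
Σwᵢyᵢ = 200·1 + 30·9 + 60·9 + 3·8 + 200·9 = 2834.
x* = 2297/493 = 4.66, y* = 2834/493 = 5.75.

(4.66, 5.75)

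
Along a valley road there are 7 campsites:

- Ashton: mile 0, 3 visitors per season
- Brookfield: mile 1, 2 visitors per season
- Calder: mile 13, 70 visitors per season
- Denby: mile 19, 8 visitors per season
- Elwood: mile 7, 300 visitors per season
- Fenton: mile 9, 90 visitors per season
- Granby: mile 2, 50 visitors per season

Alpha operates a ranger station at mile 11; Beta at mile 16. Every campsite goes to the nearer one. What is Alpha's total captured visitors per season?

515

The indifferent point is the midpoint (11+16)/2 = 13.5; campsites left of it (closer to Alpha at 11) go to Alpha, those right go to Beta.
  Ashton at 0 (w=3) → Alpha
  Brookfield at 1 (w=2) → Alpha
  Granby at 2 (w=50) → Alpha
  Elwood at 7 (w=300) → Alpha
  Fenton at 9 (w=90) → Alpha
  Calder at 13 (w=70) → Alpha
  Denby at 19 (w=8) → Beta
Alpha captures 515; Beta captures 8.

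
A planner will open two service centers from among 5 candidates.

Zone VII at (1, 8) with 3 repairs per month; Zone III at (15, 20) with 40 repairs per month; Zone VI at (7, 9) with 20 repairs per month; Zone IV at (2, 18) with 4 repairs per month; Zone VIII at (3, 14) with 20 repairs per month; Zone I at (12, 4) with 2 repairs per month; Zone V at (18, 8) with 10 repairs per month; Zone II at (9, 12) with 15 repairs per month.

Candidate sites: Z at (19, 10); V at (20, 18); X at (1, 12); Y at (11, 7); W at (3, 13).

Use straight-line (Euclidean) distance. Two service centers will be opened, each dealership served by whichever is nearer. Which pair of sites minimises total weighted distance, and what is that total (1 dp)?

{V, W}, total 603.8

Evaluate every pair (each demand assigned to the nearer of the two):
  {V, W}: total = 603.8
  {V, X}: total = 691.7
  {Z, W}: total = 732.5
  {V, Y}: total = 762.3
  {Z, X}: total = 818.7
  {Y, W}: total = 847.9
  {X, Y}: total = 884.2
  {Z, Y}: total = 929.3
  {X, W}: total = 996.0
  {Z, V}: total = 1106.2
Best pair: {V, W} with total 603.8.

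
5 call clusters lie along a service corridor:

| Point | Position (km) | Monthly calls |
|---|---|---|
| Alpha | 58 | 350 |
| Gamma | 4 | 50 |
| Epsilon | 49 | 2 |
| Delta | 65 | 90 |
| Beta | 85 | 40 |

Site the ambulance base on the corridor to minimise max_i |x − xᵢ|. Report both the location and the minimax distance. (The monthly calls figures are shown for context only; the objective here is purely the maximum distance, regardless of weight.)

The 1-center on a line is the midpoint of the two extreme points: leftmost at 4, rightmost at 85.
Optimal location = (4 + 85)/2 = 44.5; maximum distance = (85 − 4)/2 = 40.5.

location 44.5, max distance 40.5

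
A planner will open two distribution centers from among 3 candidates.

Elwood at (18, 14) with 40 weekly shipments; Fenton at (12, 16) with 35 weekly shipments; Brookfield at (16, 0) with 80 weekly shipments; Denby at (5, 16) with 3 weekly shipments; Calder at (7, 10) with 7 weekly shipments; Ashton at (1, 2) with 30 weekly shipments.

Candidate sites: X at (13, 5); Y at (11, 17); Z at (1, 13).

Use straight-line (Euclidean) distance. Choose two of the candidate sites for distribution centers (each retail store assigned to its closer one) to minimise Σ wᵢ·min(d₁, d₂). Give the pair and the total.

Evaluate every pair (each demand assigned to the nearer of the two):
  {X, Y}: total = 1264.6
  {X, Z}: total = 1656.8
  {Y, Z}: total = 2163.7
Best pair: {X, Y} with total 1264.6.

{X, Y}, total 1264.6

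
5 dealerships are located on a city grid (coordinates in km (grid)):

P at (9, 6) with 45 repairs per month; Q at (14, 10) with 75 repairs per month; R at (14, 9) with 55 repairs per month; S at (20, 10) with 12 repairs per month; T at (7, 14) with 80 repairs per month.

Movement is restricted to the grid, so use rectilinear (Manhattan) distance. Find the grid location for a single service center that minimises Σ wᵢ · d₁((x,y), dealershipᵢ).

(14, 10)

Manhattan distance separates: Σwᵢ(|x−xᵢ|+|y−yᵢ|) = Σwᵢ|x−xᵢ| + Σwᵢ|y−yᵢ|, so x and y are optimised independently as 1-D weighted medians.
Total weight W = 267; half = 133.5.
x-coordinate, sorted with cumulative weight:
  x=7 (T, w=80) cum 80
  x=9 (P, w=45) cum 125
  x=14 (Q, w=75) cum 200  ← median
  x=14 (R, w=55) cum 255
  x=20 (S, w=12) cum 267
⇒ x* = 14
y-coordinate, sorted with cumulative weight:
  y=6 (P, w=45) cum 45
  y=9 (R, w=55) cum 100
  y=10 (Q, w=75) cum 175  ← median
  y=10 (S, w=12) cum 187
  y=14 (T, w=80) cum 267
⇒ y* = 10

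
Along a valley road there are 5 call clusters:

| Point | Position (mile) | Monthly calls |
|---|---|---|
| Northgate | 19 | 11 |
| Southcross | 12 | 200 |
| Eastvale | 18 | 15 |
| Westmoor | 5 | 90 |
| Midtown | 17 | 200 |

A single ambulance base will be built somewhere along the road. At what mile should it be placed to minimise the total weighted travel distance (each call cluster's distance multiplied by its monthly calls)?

x = 12

For a sum of weighted absolute distances on a line, the optimum is the weighted median (not the mean). Total weight W = 516; half-weight = 258.
Sort by position and accumulate weight:
  mile 5 (Westmoor, w=90) → cum 90
  mile 12 (Southcross, w=200) → cum 290  ≥ 258 → median here
  mile 17 (Midtown, w=200) → cum 490
  mile 18 (Eastvale, w=15) → cum 505
  mile 19 (Northgate, w=11) → cum 516
Optimal location: mile 12.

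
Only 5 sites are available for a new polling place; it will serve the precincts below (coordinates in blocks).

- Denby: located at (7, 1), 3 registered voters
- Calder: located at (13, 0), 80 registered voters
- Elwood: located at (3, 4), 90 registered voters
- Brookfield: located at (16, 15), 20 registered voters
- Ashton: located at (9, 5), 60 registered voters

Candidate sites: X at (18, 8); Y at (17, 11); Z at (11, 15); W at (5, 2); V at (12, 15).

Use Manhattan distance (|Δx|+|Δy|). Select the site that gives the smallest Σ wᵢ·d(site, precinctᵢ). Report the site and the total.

W, total 2069 blocks

Total weighted distance at each candidate:
  X (18, 8): total = 3704
  Y (17, 11): total = 4090
  Z (11, 15): total = 3944
  W (5, 2): total = 2069
  V (12, 15): total = 3997
Minimum is at W with total 2069 blocks.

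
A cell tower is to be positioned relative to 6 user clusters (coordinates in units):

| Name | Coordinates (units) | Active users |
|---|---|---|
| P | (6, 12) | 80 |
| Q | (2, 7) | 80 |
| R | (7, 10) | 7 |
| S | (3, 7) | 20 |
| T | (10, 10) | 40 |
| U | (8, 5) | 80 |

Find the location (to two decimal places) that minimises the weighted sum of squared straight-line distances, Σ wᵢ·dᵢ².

(5.83, 8.24)

The minimiser of Σwᵢ‖p−pᵢ‖² is the weighted centroid p* = (Σwᵢpᵢ)/(Σwᵢ).
Σwᵢ = 307.
Σwᵢxᵢ = 80·6 + 80·2 + 7·7 + 20·3 + 40·10 + 80·8 = 1789.
Σwᵢyᵢ = 80·12 + 80·7 + 7·10 + 20·7 + 40·10 + 80·5 = 2530.
x* = 1789/307 = 5.83, y* = 2530/307 = 8.24.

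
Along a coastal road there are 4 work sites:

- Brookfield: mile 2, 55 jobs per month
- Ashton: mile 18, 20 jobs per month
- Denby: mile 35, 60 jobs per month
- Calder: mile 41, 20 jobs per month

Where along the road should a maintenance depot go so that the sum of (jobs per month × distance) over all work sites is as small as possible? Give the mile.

For a sum of weighted absolute distances on a line, the optimum is the weighted median (not the mean). Total weight W = 155; half-weight = 77.5.
Sort by position and accumulate weight:
  mile 2 (Brookfield, w=55) → cum 55
  mile 18 (Ashton, w=20) → cum 75
  mile 35 (Denby, w=60) → cum 135  ≥ 77.5 → median here
  mile 41 (Calder, w=20) → cum 155
Optimal location: mile 35.

x = 35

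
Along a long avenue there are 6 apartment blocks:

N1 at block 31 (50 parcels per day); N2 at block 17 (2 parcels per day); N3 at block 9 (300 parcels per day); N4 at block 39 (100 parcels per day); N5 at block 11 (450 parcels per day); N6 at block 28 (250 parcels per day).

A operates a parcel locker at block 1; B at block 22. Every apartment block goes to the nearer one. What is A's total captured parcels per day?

The indifferent point is the midpoint (1+22)/2 = 11.5; apartment blocks left of it (closer to A at 1) go to A, those right go to B.
  N3 at 9 (w=300) → A
  N5 at 11 (w=450) → A
  N2 at 17 (w=2) → B
  N6 at 28 (w=250) → B
  N1 at 31 (w=50) → B
  N4 at 39 (w=100) → B
A captures 750; B captures 402.

750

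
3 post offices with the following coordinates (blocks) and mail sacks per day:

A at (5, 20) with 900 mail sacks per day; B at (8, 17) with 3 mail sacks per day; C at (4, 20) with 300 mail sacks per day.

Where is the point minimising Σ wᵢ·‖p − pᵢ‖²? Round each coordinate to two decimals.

The minimiser of Σwᵢ‖p−pᵢ‖² is the weighted centroid p* = (Σwᵢpᵢ)/(Σwᵢ).
Σwᵢ = 1203.
Σwᵢxᵢ = 900·5 + 3·8 + 300·4 = 5724.
Σwᵢyᵢ = 900·20 + 3·17 + 300·20 = 24051.
x* = 5724/1203 = 4.76, y* = 24051/1203 = 19.99.

(4.76, 19.99)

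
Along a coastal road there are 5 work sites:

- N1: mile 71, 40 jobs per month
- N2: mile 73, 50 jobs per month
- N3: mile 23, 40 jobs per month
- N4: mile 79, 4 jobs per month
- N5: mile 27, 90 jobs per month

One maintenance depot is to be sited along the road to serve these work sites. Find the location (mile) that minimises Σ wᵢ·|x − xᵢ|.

x = 27

For a sum of weighted absolute distances on a line, the optimum is the weighted median (not the mean). Total weight W = 224; half-weight = 112.
Sort by position and accumulate weight:
  mile 23 (N3, w=40) → cum 40
  mile 27 (N5, w=90) → cum 130  ≥ 112 → median here
  mile 71 (N1, w=40) → cum 170
  mile 73 (N2, w=50) → cum 220
  mile 79 (N4, w=4) → cum 224
Optimal location: mile 27.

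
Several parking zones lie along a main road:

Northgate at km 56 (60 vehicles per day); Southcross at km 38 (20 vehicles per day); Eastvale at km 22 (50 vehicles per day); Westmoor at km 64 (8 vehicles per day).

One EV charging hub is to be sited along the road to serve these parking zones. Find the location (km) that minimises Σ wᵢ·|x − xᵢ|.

x = 38

For a sum of weighted absolute distances on a line, the optimum is the weighted median (not the mean). Total weight W = 138; half-weight = 69.
Sort by position and accumulate weight:
  km 22 (Eastvale, w=50) → cum 50
  km 38 (Southcross, w=20) → cum 70  ≥ 69 → median here
  km 56 (Northgate, w=60) → cum 130
  km 64 (Westmoor, w=8) → cum 138
Optimal location: km 38.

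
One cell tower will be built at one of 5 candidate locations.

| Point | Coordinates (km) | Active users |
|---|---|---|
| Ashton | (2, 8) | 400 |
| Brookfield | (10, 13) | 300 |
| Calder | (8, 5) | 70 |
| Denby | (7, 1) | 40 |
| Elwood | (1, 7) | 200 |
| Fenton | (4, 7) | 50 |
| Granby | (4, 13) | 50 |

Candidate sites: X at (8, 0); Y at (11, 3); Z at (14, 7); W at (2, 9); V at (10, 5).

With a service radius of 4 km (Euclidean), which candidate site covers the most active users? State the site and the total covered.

Coverage radius r = 4 km; a point is covered iff (Δx)²+(Δy)² ≤ 4² = 16.
  X (8, 0): covers {Denby} → 40
  Y (11, 3): covers {Calder} → 70
  Z (14, 7): covers {none} → 0
  W (2, 9): covers {Ashton, Elwood, Fenton} → 650
  V (10, 5): covers {Calder} → 70
Maximum coverage at W: 650 active users.

W, covering 650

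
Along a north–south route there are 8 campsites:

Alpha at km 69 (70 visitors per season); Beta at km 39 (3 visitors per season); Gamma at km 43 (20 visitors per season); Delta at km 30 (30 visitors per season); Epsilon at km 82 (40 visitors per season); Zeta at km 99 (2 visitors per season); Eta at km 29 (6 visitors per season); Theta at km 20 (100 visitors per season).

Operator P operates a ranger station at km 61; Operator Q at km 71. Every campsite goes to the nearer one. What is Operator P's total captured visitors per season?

159

The indifferent point is the midpoint (61+71)/2 = 66; campsites left of it (closer to Operator P at 61) go to Operator P, those right go to Operator Q.
  Theta at 20 (w=100) → Operator P
  Eta at 29 (w=6) → Operator P
  Delta at 30 (w=30) → Operator P
  Beta at 39 (w=3) → Operator P
  Gamma at 43 (w=20) → Operator P
  Alpha at 69 (w=70) → Operator Q
  Epsilon at 82 (w=40) → Operator Q
  Zeta at 99 (w=2) → Operator Q
Operator P captures 159; Operator Q captures 112.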